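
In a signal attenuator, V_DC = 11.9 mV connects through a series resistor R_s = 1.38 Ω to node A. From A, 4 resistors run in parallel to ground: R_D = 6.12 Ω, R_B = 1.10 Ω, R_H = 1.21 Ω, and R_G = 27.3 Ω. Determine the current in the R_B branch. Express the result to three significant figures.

I ≈ 2.95 mA

Combine the parallel branches: R_p = (1/6.12 + 1/1.10 + 1/1.21 + 1/27.3)⁻¹ = 0.5166 Ω.
Node voltage V_A = V_DC · R_p/(R_s + R_p) = 11.9 × 0.2724 = 3.242 mV.
I(R_B) = V_A / R_B = 3.242/1.10 = 2.947 mA.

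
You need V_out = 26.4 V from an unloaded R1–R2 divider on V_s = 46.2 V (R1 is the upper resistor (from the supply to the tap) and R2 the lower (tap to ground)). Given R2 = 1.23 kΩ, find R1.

R1 ≈ 0.923 kΩ

Required fraction k = V_out/V_s = 0.5714.
Rearranging, R1 = R2·(1−k)/k = 1.23 × 0.7500 = 0.9225 kΩ.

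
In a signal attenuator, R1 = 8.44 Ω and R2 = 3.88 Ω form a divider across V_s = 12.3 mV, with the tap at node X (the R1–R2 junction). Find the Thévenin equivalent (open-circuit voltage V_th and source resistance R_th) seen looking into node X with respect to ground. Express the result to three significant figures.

V_th is the unloaded tap voltage: V_s · R2/(R1+R2) = 12.3 × 0.3149 = 3.874 mV.
Looking into X with the source shorted: R_th = R1·R2/(R1+R2) = 8.440 × 3.88/12.32 = 2.658 Ω.

V_th ≈ 3.87 mV, R_th ≈ 2.66 Ω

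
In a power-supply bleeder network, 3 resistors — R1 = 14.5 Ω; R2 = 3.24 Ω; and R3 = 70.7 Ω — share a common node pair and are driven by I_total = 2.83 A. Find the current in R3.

Conductances: ΣG = 1/14.5 + 1/3.24 + 1/70.7 = 0.3918 (1/Ω).
Current divider: I(R3) = I_total · G_k/ΣG = 2.83 × (0.01414/0.3918) = 2.83 × 0.03611 = 0.1022 A.

I ≈ 0.102 A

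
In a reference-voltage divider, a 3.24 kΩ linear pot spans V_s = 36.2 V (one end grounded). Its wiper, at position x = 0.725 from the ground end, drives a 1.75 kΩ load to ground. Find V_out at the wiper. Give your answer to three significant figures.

Lower segment x·R_p = 2.349 kΩ; upper segment (1−x)·R_p = 0.8910 kΩ.
Lower segment in parallel with the load: 2.349 ‖ 1.75 = 1.003 kΩ.
Then V_out = V_s · 1.003/(0.8910 + 1.003) = 19.17 V.

V_out ≈ 19.2 V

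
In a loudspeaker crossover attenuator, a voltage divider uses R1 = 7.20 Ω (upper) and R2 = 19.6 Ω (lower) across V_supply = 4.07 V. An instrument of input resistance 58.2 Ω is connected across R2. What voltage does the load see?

V_out ≈ 2.73 V

First combine the lower leg with the load: R2 ‖ R_L = 14.66 Ω.
Then V_out = V_supply · R2'/(R1 + R2') = 4.07 × 14.66/21.86 = 2.730 V.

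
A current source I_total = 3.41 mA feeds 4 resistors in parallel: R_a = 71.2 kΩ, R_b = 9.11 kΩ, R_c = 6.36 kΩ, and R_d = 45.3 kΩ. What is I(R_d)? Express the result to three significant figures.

ΣG = 1/71.2 + 1/9.11 + 1/6.36 + 1/45.3 = 0.3031.
R_d takes the fraction G_k/ΣG = 0.02208/0.3031 = 0.07283, so I = 3.41 × 0.07283 = 0.2483 mA.

I ≈ 0.248 mA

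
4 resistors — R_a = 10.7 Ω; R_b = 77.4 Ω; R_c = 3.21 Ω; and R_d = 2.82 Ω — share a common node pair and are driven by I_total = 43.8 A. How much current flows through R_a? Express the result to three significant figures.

Conductances: ΣG = 1/10.7 + 1/77.4 + 1/3.21 + 1/2.82 = 0.7725 (1/Ω).
By the current-divider rule, I = I_total · G_k/ΣG = 43.8 × 0.1210 = 5.299 A.

I ≈ 5.30 A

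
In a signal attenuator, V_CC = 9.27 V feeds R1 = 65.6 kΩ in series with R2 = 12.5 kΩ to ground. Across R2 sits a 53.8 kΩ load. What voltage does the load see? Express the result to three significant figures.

V_out ≈ 1.24 V

First combine the lower leg with the load: R2 ‖ R_L = 10.14 kΩ.
Then V_out = V_CC · R2'/(R1 + R2') = 9.27 × 10.14/75.74 = 1.241 V.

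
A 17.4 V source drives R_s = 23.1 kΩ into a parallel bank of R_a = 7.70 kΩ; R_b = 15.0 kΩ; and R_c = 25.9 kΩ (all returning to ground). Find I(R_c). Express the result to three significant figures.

I ≈ 0.104 mA

Equivalent of the parallel group: R_p = 4.253 kΩ.
V_A by voltage divider: V_A = 17.4 × 4.253/(23.1 + 4.253) = 2.705 V.
I(R_c) = V_A / R_c = 2.705/25.9 = 0.1045 mA.
(Check via current divider: I_total = 0.6361 mA; share G_k/ΣG = 0.1642 → same result.)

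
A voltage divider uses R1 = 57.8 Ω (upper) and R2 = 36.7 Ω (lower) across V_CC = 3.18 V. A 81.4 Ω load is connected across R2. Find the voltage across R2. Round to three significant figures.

V_out ≈ 0.968 V

First combine the lower leg with the load: R2 ‖ R_L = 25.30 Ω.
Voltage divider with the loaded lower leg: V_out = 3.18 × 25.30/(57.8 + 25.30) = 3.18 × 0.3044 = 0.9680 V.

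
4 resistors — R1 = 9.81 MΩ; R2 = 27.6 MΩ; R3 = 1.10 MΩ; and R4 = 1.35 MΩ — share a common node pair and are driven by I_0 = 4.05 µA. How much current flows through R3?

ΣG = 1/9.81 + 1/27.6 + 1/1.10 + 1/1.35 = 1.788.
R3 takes the fraction G_k/ΣG = 0.9091/1.788 = 0.5084, so I = 4.05 × 0.5084 = 2.059 µA.

I ≈ 2.06 µA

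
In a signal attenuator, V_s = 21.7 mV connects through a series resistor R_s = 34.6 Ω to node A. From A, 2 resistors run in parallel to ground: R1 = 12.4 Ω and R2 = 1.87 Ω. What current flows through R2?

Equivalent of the parallel group: R_p = 1.625 Ω.
V_A by voltage divider: V_A = 21.7 × 1.625/(34.6 + 1.625) = 0.9734 mV.
I(R2) = V_A / R2 = 0.9734/1.87 = 0.5205 mA.
(Equivalently: I_total = 0.5990 mA, then current-divider fraction G_k/ΣG = 0.8690.)

I ≈ 0.521 mA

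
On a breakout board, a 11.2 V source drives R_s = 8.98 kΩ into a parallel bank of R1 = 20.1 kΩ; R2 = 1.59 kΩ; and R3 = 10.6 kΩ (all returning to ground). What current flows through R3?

Parallel bank: R_p = 1/(1/20.1 + 1/1.59 + 1/10.6) = 1.294 kΩ.
V_A = 11.2 × 1.294/10.27 = 1.410 V.
I(R3) = V_A / R3 = 1.410/10.6 = 0.1330 mA.

I ≈ 0.133 mA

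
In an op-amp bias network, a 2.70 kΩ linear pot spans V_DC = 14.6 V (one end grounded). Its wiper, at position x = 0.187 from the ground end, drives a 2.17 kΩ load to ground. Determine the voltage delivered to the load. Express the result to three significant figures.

V_out ≈ 2.30 V

Lower segment x·R_p = 0.5049 kΩ; upper segment (1−x)·R_p = 2.195 kΩ.
R_L loads the lower segment: effective lower R = 0.4096 kΩ.
Then V_out = V_DC · 0.4096/(2.195 + 0.4096) = 2.296 V.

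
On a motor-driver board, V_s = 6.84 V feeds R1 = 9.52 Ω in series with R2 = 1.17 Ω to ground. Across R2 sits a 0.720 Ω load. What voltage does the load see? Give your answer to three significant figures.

The load sits in parallel with R2, giving an effective lower resistance R2' = R2·R_L/(R2+R_L) = 0.4457 Ω.
Now apply the divider: V_out = 6.84 × 0.04472 = 0.3059 V.

V_out ≈ 0.306 V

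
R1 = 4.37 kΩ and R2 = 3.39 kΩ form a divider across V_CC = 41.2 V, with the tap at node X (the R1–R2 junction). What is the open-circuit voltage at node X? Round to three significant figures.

Open-circuit (no load on X): V_th = V_CC · R2/(R1 + R2) = 41.2 × 3.39/(4.370 + 3.39) = 18.00 V.

V_th ≈ 18.0 V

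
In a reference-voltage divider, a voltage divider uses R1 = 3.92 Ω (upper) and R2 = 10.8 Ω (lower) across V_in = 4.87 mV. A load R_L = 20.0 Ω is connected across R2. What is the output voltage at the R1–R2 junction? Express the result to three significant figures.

V_out ≈ 3.12 mV

First combine the lower leg with the load: R2 ‖ R_L = 7.013 Ω.
Then V_out = V_in · R2'/(R1 + R2') = 4.87 × 7.013/10.93 = 3.124 mV.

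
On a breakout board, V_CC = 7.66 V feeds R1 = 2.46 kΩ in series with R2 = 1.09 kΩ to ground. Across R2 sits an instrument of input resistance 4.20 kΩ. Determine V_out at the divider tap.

V_out ≈ 1.99 V

The load sits in parallel with R2, giving an effective lower resistance R2' = R2·R_L/(R2+R_L) = 0.8654 kΩ.
Now apply the divider: V_out = 7.66 × 0.2602 = 1.993 V.
(Unloaded it would be 2.35 V; the load pulls it down.)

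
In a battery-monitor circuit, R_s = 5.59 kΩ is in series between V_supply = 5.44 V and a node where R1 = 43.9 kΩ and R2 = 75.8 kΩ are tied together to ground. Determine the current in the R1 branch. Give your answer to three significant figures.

I ≈ 0.103 mA

Equivalent of the parallel group: R_p = 27.80 kΩ.
V_A by voltage divider: V_A = 5.44 × 27.80/(5.59 + 27.80) = 4.529 V.
Branch current I = V_A/R1 = 4.529/43.9 = 0.1032 mA.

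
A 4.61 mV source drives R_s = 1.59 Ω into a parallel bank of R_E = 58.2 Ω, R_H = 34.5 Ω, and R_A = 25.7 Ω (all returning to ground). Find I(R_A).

I ≈ 0.158 mA

Parallel bank: R_p = 1/(1/58.2 + 1/34.5 + 1/25.7) = 11.75 Ω.
V_A = 4.61 × 11.75/13.34 = 4.061 mV.
Branch current I = V_A/R_A = 4.061/25.7 = 0.1580 mA.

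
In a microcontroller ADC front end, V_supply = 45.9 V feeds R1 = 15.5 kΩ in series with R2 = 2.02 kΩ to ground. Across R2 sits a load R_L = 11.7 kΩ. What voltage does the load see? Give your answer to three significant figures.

First combine the lower leg with the load: R2 ‖ R_L = 1.723 kΩ.
Now apply the divider: V_out = 45.9 × 0.1000 = 4.591 V.

V_out ≈ 4.59 V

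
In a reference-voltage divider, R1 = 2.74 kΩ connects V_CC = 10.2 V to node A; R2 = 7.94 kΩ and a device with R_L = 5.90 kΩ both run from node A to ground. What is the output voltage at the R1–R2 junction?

V_out ≈ 5.64 V

R2 ‖ R_L = (7.94 × 5.90)/(7.94 + 5.90) = 3.385 kΩ.
Voltage divider with the loaded lower leg: V_out = 10.2 × 3.385/(2.74 + 3.385) = 10.2 × 0.5526 = 5.637 V.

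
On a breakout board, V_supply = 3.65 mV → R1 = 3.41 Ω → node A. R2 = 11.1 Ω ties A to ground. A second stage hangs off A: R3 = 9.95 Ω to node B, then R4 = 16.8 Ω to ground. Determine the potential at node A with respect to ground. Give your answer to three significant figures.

V_A ≈ 2.54 mV

Looking into the second stage from A: R3 + R4 = 26.75 Ω appears in parallel with R2.
R2 ‖ (R3+R4) = 7.845 Ω.
So V_A = 3.65 × 0.6970 = 2.544 mV.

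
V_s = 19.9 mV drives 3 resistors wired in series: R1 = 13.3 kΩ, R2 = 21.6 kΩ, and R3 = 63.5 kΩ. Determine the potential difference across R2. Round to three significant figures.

V ≈ 4.37 mV

Series total: ΣR = 13.3 + 21.6 + 63.5 = 98.40 kΩ.
Voltage divider: V = V_s · (21.60 / 98.40) = 19.9 × 0.2195 = 4.368 mV.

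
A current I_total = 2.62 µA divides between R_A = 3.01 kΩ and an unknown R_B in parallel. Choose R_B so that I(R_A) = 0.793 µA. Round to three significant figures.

The fraction through R_A equals R_B/(R_A+R_B).
0.793/2.62 = R_B/(R_A + R_B) → R_B = R_A · (0.3027)/(1 − 0.3027) = 3.01 × 0.4340 = 1.306 kΩ.

R_B ≈ 1.31 kΩ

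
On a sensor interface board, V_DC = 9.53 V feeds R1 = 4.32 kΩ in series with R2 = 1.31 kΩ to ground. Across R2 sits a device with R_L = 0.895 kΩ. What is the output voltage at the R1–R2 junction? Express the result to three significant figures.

V_out ≈ 1.04 V

The load sits in parallel with R2, giving an effective lower resistance R2' = R2·R_L/(R2+R_L) = 0.5317 kΩ.
Voltage divider with the loaded lower leg: V_out = 9.53 × 0.5317/(4.32 + 0.5317) = 9.53 × 0.1096 = 1.044 V.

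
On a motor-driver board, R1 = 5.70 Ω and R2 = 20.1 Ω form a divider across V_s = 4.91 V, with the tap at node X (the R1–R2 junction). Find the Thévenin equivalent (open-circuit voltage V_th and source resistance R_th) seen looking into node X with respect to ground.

V_th is the unloaded tap voltage: V_s · R2/(R1+R2) = 4.91 × 0.7791 = 3.825 V.
With V_s suppressed (replaced by a short), R_th = R1 ‖ R2 = (5.700 × 20.1)/(5.700 + 20.1) = 4.441 Ω.

V_th ≈ 3.83 V, R_th ≈ 4.44 Ω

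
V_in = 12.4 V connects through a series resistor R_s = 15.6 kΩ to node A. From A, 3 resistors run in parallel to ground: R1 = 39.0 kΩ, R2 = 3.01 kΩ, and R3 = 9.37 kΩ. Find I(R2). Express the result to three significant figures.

Parallel bank: R_p = 1/(1/39.0 + 1/3.01 + 1/9.37) = 2.152 kΩ.
Node voltage V_A = V_in · R_p/(R_s + R_p) = 12.4 × 0.1212 = 1.503 V.
I(R2) = V_A / R2 = 1.503/3.01 = 0.4995 mA.
(Check via current divider: I_total = 0.6985 mA; share G_k/ΣG = 0.7151 → same result.)

I ≈ 0.499 mA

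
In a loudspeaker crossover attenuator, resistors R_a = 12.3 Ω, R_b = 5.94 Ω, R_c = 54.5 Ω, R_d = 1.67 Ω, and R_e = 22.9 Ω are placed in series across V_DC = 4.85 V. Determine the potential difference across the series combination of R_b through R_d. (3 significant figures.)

Total series resistance ΣR = 12.3 + 5.94 + 54.5 + 1.67 + 22.9 = 97.31 Ω.
R_{R_b..R_d} = 5.94 + 54.5 + 1.67 = 62.11 Ω.
Voltage divider: V = V_DC · (62.11 / 97.31) = 4.85 × 0.6383 = 3.096 V.

V ≈ 3.10 V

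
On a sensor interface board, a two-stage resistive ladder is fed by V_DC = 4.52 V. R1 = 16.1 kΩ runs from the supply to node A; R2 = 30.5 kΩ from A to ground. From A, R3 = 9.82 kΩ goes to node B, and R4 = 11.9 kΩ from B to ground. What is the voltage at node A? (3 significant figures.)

The second stage (R3 + R4 = 21.72 kΩ) loads node A in parallel with R2.
Effective lower resistance at A: R2 ‖ 21.72 = 12.69 kΩ.
So V_A = 4.52 × 0.4407 = 1.992 V.

V_A ≈ 1.99 V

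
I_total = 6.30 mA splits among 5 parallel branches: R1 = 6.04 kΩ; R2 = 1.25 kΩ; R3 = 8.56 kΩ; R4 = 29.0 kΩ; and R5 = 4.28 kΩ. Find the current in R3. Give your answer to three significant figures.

Conductances: ΣG = 1/6.04 + 1/1.25 + 1/8.56 + 1/29.0 + 1/4.28 = 1.351 (1/kΩ).
R3 takes the fraction G_k/ΣG = 0.1168/1.351 = 0.08650, so I = 6.30 × 0.08650 = 0.5450 mA.

I ≈ 0.545 mA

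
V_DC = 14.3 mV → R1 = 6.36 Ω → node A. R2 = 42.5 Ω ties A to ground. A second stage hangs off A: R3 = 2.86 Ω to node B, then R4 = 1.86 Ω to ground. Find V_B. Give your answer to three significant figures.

V_B ≈ 2.26 mV

Node A sees R2 in parallel with the series input of stage 2, R3 + R4 = 4.720 Ω.
R2 ‖ (R3+R4) = 4.248 Ω.
So V_A = 14.3 × 0.4005 = 5.727 mV.
Then the unloaded second divider: V_B = V_A × R4/(R3+R4) = 5.727 × 0.3941 = 2.257 mV.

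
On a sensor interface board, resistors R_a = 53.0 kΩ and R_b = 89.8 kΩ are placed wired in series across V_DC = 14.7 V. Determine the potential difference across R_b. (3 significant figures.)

V ≈ 9.24 V

Total series resistance ΣR = 53.0 + 89.8 = 142.8 kΩ.
V = V_DC · R/ΣR = 14.7 × 0.6289 = 9.244 V.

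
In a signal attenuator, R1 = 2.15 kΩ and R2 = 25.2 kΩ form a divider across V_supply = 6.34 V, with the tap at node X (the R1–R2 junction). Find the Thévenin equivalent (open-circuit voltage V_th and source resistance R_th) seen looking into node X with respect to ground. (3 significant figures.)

V_th is the unloaded tap voltage: V_supply · R2/(R1+R2) = 6.34 × 0.9214 = 5.842 V.
Looking into X with the source shorted: R_th = R1·R2/(R1+R2) = 2.150 × 25.2/27.35 = 1.981 kΩ.

V_th ≈ 5.84 V, R_th ≈ 1.98 kΩ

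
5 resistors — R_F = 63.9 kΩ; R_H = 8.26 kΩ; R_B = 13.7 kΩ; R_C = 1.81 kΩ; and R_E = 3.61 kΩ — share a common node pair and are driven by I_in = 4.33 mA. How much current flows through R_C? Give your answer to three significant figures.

ΣG = 1/63.9 + 1/8.26 + 1/13.7 + 1/1.81 + 1/3.61 = 1.039.
By the current-divider rule, I = I_in · G_k/ΣG = 4.33 × 0.5316 = 2.302 mA.

I ≈ 2.30 mA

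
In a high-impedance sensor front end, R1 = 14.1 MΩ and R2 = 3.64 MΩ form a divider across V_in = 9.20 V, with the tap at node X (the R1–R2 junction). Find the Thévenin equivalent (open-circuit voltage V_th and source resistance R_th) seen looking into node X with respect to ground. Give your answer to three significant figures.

V_th ≈ 1.89 V, R_th ≈ 2.89 MΩ

With X open, the divider is unloaded: V_th = 9.20 × 3.64/17.74 = 1.888 V.
Looking into X with the source shorted: R_th = R1·R2/(R1+R2) = 14.10 × 3.64/17.74 = 2.893 MΩ.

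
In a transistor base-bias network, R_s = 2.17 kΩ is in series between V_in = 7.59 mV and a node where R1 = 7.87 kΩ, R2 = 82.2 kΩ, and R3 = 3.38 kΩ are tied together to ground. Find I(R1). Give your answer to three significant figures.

Combine the parallel branches: R_p = (1/7.87 + 1/82.2 + 1/3.38)⁻¹ = 2.298 kΩ.
V_A = 7.59 × 2.298/4.468 = 3.904 mV.
I(R1) = V_A / R1 = 3.904/7.87 = 0.4961 µA.

I ≈ 0.496 µA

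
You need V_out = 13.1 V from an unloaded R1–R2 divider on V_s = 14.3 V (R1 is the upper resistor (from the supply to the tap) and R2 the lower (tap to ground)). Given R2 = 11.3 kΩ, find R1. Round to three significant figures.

The divider ratio is R2/(R1+R2) = 13.1/14.3 = 0.9161.
R1 = R2·(1/k − 1) = 11.3 × 0.09160 = 1.035 kΩ.

R1 ≈ 1.04 kΩ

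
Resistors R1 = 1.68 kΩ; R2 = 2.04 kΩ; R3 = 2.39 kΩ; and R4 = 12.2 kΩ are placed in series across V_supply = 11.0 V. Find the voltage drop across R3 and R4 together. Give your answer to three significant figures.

V ≈ 8.77 V

ΣR = 1.68 + 2.04 + 2.39 + 12.2 = 18.31 kΩ.
R_{R3..R4} = 2.39 + 12.2 = 14.59 kΩ.
By the voltage-divider rule, V = 11.0 × 14.59/18.31 = 8.765 V.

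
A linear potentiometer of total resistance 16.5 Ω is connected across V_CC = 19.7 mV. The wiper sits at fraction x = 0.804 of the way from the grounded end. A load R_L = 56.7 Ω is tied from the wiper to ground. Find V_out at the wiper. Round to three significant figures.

Split the track: R_lower = x·R_p = 13.27 Ω, R_upper = (1−x)·R_p = 3.234 Ω.
Lower segment in parallel with the load: 13.27 ‖ 56.7 = 10.75 Ω.
V_out = 19.7 × 10.75/(3.234 + 10.75) = 15.14 mV.

V_out ≈ 15.1 mV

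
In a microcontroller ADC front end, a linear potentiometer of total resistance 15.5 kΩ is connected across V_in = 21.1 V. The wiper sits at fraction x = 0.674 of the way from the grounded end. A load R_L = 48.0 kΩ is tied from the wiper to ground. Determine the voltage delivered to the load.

V_out ≈ 13.3 V

Split the track: R_lower = x·R_p = 10.45 kΩ, R_upper = (1−x)·R_p = 5.053 kΩ.
R_L loads the lower segment: effective lower R = 8.580 kΩ.
V_out = 21.1 × 8.580/(5.053 + 8.580) = 13.28 V.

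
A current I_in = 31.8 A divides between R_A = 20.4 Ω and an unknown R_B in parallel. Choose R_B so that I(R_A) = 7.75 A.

R_B ≈ 6.57 Ω

Two-branch current divider: I_A = I_in · R_B/(R_A + R_B).
With f = 0.2437, R_B = R_A · f/(1−f) = 20.4 × 0.3222 = 6.574 Ω.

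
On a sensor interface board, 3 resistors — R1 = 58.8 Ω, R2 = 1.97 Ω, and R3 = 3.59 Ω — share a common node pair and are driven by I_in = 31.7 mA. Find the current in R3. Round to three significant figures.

ΣG = 1/58.8 + 1/1.97 + 1/3.59 = 0.8032.
By the current-divider rule, I = I_in · G_k/ΣG = 31.7 × 0.3468 = 10.99 mA.

I ≈ 11.0 mA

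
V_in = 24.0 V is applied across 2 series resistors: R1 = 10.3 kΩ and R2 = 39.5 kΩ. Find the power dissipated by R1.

ΣR = 49.80 kΩ → I = 24.0/49.80 = 0.4819 mA.
V(R1) = I·R = 4.964 V; P = V·I = 4.964 × 0.4819 = 2.392 mW.

P ≈ 2.39 mW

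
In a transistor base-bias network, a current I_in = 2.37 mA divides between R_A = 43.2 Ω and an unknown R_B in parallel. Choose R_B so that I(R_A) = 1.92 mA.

R_B ≈ 184 Ω

Two-branch current divider: I_A = I_in · R_B/(R_A + R_B).
With f = 0.8101, R_B = R_A · f/(1−f) = 43.2 × 4.267 = 184.3 Ω.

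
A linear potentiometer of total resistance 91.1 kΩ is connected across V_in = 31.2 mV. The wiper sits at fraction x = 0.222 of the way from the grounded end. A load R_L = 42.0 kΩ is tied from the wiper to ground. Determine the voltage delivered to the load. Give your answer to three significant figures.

V_out ≈ 5.04 mV

Split the track: R_lower = x·R_p = 20.22 kΩ, R_upper = (1−x)·R_p = 70.88 kΩ.
(x·R_p) ‖ R_L = 13.65 kΩ.
Loaded-divider output: V_out = 31.2 × 0.1615 = 5.039 mV.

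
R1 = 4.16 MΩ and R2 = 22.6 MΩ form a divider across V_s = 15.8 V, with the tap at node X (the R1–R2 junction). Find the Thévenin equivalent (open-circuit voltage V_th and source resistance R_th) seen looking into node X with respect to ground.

With X open, the divider is unloaded: V_th = 15.8 × 22.6/26.76 = 13.34 V.
Zeroing V_s shorts the top of R1 to ground, so R_th = R1 ‖ R2 = 3.513 MΩ.

V_th ≈ 13.3 V, R_th ≈ 3.51 MΩ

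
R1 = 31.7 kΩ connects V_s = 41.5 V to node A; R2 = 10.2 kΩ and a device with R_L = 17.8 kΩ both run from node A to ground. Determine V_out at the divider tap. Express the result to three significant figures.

The load sits in parallel with R2, giving an effective lower resistance R2' = R2·R_L/(R2+R_L) = 6.484 kΩ.
Voltage divider with the loaded lower leg: V_out = 41.5 × 6.484/(31.7 + 6.484) = 41.5 × 0.1698 = 7.047 V.
(Unloaded it would be 10.1 V; the load pulls it down.)

V_out ≈ 7.05 V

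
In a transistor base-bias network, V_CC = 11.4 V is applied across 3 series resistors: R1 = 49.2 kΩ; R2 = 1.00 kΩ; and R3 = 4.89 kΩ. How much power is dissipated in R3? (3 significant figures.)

P ≈ 0.209 mW

Series current I = V_CC/ΣR = 11.4/55.09 = 0.2069 mA.
P = I²R = 0.04282 × 4.89 = 0.2094 mW.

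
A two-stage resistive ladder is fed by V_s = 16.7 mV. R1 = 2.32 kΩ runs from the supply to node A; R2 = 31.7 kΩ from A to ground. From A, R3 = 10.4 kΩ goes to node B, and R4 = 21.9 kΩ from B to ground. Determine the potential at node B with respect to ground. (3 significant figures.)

The second stage (R3 + R4 = 32.30 kΩ) loads node A in parallel with R2.
Effective lower resistance at A: R2 ‖ 32.30 = 16.00 kΩ.
V_A = 16.7 × 16.00/(2.32 + 16.00) = 14.58 mV.
V_B = V_A × 0.6780 = 9.889 mV.

V_B ≈ 9.89 mV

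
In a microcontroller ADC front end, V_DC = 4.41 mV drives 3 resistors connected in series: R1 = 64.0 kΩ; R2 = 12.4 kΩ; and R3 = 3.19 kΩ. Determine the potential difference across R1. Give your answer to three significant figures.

V ≈ 3.55 mV

Total series resistance ΣR = 64.0 + 12.4 + 3.19 = 79.59 kΩ.
Voltage divider: V = V_DC · (64.00 / 79.59) = 4.41 × 0.8041 = 3.546 mV.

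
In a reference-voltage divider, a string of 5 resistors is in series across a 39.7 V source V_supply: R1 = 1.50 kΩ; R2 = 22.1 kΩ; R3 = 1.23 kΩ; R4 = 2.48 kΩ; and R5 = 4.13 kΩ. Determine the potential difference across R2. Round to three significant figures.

V ≈ 27.9 V

Total series resistance ΣR = 1.50 + 22.1 + 1.23 + 2.48 + 4.13 = 31.44 kΩ.
Voltage divider: V = V_supply · (22.10 / 31.44) = 39.7 × 0.7029 = 27.91 V.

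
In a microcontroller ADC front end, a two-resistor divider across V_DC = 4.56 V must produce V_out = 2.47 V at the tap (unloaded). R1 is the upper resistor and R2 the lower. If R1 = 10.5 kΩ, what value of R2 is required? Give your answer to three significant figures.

The divider ratio is R2/(R1+R2) = 2.47/4.56 = 0.5417.
Rearranging, R2 = R1·k/(1−k) = 10.5 × 1.182 = 12.41 kΩ.

R2 ≈ 12.4 kΩ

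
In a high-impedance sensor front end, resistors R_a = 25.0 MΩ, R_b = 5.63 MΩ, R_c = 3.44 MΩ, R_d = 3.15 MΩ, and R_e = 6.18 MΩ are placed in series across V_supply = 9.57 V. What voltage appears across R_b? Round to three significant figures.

Total series resistance ΣR = 25.0 + 5.63 + 3.44 + 3.15 + 6.18 = 43.40 MΩ.
V = V_supply · R/ΣR = 9.57 × 0.1297 = 1.241 V.

V ≈ 1.24 V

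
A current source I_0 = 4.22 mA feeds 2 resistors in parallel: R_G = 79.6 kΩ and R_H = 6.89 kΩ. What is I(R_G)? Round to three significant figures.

I ≈ 0.336 mA

Two-branch current divider: I_k = I_0 · R_other/(R_1 + R_2).
I(R_G) = 4.22 × 6.89/(79.6 + 6.89) = 4.22 × 0.07966 = 0.3362 mA.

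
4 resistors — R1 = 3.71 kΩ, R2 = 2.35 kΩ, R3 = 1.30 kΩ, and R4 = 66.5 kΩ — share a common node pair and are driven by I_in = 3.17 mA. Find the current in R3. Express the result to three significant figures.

Conductances: ΣG = 1/3.71 + 1/2.35 + 1/1.30 + 1/66.5 = 1.479 (1/kΩ).
By the current-divider rule, I = I_in · G_k/ΣG = 3.17 × 0.5200 = 1.648 mA.

I ≈ 1.65 mA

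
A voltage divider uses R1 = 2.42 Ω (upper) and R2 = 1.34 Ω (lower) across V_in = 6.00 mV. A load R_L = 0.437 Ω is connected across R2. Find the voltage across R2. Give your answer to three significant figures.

The load sits in parallel with R2, giving an effective lower resistance R2' = R2·R_L/(R2+R_L) = 0.3295 Ω.
Now apply the divider: V_out = 6.00 × 0.1199 = 0.7191 mV.
(Unloaded it would be 2.14 mV; the load pulls it down.)

V_out ≈ 0.719 mV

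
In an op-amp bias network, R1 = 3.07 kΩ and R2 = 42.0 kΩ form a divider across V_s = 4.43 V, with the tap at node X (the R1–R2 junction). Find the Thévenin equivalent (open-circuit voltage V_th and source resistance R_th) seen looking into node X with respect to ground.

V_th ≈ 4.13 V, R_th ≈ 2.86 kΩ

With X open, the divider is unloaded: V_th = 4.43 × 42.0/45.07 = 4.128 V.
Looking into X with the source shorted: R_th = R1·R2/(R1+R2) = 3.070 × 42.0/45.07 = 2.861 kΩ.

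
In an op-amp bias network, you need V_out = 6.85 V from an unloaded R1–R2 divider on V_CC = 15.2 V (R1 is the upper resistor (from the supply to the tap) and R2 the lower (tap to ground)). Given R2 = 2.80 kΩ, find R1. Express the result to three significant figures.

The divider ratio is R2/(R1+R2) = 6.85/15.2 = 0.4507.
R1 = R2·(1/k − 1) = 2.80 × 1.219 = 3.413 kΩ.

R1 ≈ 3.41 kΩ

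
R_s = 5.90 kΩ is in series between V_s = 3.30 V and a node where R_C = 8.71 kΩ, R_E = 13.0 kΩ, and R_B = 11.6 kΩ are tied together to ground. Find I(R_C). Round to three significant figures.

I ≈ 0.144 mA

Equivalent of the parallel group: R_p = 3.598 kΩ.
Node voltage V_A = V_s · R_p/(R_s + R_p) = 3.30 × 0.3788 = 1.250 V.
Branch current I = V_A/R_C = 1.250/8.71 = 0.1435 mA.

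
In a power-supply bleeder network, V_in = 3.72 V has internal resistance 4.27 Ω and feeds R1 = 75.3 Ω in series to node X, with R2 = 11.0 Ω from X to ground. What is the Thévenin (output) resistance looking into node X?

R_th ≈ 9.66 Ω

R1' = 4.27 + 75.3 = 79.57 Ω (source resistance + R1).
With V_in suppressed (replaced by a short), R_th = R1' ‖ R2 = (79.57 × 11.0)/(79.57 + 11.0) = 9.664 Ω.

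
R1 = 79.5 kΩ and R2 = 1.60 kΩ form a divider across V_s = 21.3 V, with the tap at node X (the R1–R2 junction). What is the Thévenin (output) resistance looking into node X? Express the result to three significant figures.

R_th ≈ 1.57 kΩ

Zeroing V_s shorts the top of R1 to ground, so R_th = R1 ‖ R2 = 1.568 kΩ.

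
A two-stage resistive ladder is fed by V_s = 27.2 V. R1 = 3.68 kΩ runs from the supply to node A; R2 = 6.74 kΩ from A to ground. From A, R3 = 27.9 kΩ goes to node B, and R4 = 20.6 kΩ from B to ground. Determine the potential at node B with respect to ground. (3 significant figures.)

The second stage (R3 + R4 = 48.50 kΩ) loads node A in parallel with R2.
Effective lower resistance at A: R2 ‖ 48.50 = 5.918 kΩ.
First divider: V_A = V_s · 5.918/(3.68 + 5.918) = 16.77 V.
V_B = V_A × 0.4247 = 7.123 V.

V_B ≈ 7.12 V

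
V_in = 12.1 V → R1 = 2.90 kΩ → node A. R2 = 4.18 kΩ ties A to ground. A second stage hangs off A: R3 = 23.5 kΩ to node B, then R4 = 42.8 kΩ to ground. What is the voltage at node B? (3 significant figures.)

The second stage (R3 + R4 = 66.30 kΩ) loads node A in parallel with R2.
Effective lower resistance at A: R2 ‖ 66.30 = 3.932 kΩ.
V_A = 12.1 × 3.932/(2.90 + 3.932) = 6.964 V.
Then the unloaded second divider: V_B = V_A × R4/(R3+R4) = 6.964 × 0.6456 = 4.496 V.

V_B ≈ 4.50 V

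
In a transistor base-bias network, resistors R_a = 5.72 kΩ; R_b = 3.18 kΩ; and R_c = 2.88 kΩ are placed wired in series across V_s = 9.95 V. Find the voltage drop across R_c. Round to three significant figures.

V ≈ 2.43 V

Total series resistance ΣR = 5.72 + 3.18 + 2.88 = 11.78 kΩ.
By the voltage-divider rule, V = 9.95 × 2.880/11.78 = 2.433 V.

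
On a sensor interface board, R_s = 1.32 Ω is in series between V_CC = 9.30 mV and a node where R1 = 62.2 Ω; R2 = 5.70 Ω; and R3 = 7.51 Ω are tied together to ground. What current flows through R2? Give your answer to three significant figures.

Parallel bank: R_p = 1/(1/62.2 + 1/5.70 + 1/7.51) = 3.080 Ω.
Node voltage V_A = V_CC · R_p/(R_s + R_p) = 9.30 × 0.7000 = 6.510 mV.
I(R2) = V_A / R2 = 6.510/5.70 = 1.142 mA.
(Equivalently: I_total = 2.114 mA, then current-divider fraction G_k/ΣG = 0.5404.)

I ≈ 1.14 mA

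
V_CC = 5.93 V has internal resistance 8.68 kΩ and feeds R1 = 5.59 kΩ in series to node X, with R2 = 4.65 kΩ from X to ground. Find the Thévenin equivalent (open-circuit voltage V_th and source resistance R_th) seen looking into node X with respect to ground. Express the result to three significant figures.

R1' = 8.68 + 5.59 = 14.27 kΩ (source resistance + R1).
With X open, the divider is unloaded: V_th = 5.93 × 4.65/18.92 = 1.457 V.
With V_CC suppressed (replaced by a short), R_th = R1' ‖ R2 = (14.27 × 4.65)/(14.27 + 4.65) = 3.507 kΩ.

V_th ≈ 1.46 V, R_th ≈ 3.51 kΩ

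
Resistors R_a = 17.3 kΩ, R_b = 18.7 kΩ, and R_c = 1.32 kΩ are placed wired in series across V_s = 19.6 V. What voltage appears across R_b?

Total series resistance ΣR = 17.3 + 18.7 + 1.32 = 37.32 kΩ.
V = V_s · R/ΣR = 19.6 × 0.5011 = 9.821 V.

V ≈ 9.82 V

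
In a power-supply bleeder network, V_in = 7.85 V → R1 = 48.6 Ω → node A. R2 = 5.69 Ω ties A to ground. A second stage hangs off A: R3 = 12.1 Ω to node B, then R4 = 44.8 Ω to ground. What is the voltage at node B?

Node A sees R2 in parallel with the series input of stage 2, R3 + R4 = 56.90 Ω.
Effective lower resistance at A: R2 ‖ 56.90 = 5.173 Ω.
First divider: V_A = V_in · 5.173/(48.6 + 5.173) = 0.7551 V.
Stage 2 is unloaded, so V_B = V_A · R4/(R3+R4) = 0.7551 × 44.8/56.90 = 0.5946 V.

V_B ≈ 0.595 V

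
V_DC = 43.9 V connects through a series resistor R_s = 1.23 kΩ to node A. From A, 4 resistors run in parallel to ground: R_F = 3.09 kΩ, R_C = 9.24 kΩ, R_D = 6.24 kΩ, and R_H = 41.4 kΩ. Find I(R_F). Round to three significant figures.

Parallel bank: R_p = 1/(1/3.09 + 1/9.24 + 1/6.24 + 1/41.4) = 1.623 kΩ.
Node voltage V_A = V_DC · R_p/(R_s + R_p) = 43.9 × 0.5688 = 24.97 V.
I(R_F) = V_A / R_F = 24.97/3.09 = 8.081 mA.

I ≈ 8.08 mA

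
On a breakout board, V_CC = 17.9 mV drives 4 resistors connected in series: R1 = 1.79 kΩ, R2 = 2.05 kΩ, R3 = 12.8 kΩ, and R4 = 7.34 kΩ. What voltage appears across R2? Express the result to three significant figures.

V ≈ 1.53 mV

ΣR = 1.79 + 2.05 + 12.8 + 7.34 = 23.98 kΩ.
By the voltage-divider rule, V = 17.9 × 2.050/23.98 = 1.530 mV.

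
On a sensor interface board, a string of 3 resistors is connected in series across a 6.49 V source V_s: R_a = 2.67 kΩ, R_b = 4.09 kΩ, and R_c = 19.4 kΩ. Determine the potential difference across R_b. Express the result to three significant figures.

Series total: ΣR = 2.67 + 4.09 + 19.4 = 26.16 kΩ.
By the voltage-divider rule, V = 6.49 × 4.090/26.16 = 1.015 V.

V ≈ 1.01 V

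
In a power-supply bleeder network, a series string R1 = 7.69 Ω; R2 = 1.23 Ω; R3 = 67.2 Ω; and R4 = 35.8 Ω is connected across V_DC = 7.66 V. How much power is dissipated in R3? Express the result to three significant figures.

ΣR = 111.9 Ω → I = 7.66/111.9 = 0.06844 A.
P = I²R = 0.004684 × 67.2 = 0.3148 W.

P ≈ 0.315 W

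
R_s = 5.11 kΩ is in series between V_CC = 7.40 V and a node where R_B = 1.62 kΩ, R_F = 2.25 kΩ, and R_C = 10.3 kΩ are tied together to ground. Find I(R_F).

Parallel bank: R_p = 1/(1/1.62 + 1/2.25 + 1/10.3) = 0.8629 kΩ.
Node voltage V_A = V_CC · R_p/(R_s + R_p) = 7.40 × 0.1445 = 1.069 V.
I(R_F) = V_A / R_F = 1.069/2.25 = 0.4752 mA.
(Equivalently: I_total = 1.239 mA, then current-divider fraction G_k/ΣG = 0.3835.)

I ≈ 0.475 mA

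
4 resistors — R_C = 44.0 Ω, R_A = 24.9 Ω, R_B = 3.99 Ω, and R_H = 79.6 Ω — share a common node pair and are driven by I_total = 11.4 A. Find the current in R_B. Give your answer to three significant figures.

I ≈ 8.76 A

Conductances: ΣG = 1/44.0 + 1/24.9 + 1/3.99 + 1/79.6 = 0.3261 (1/Ω).
By the current-divider rule, I = I_total · G_k/ΣG = 11.4 × 0.7686 = 8.762 A.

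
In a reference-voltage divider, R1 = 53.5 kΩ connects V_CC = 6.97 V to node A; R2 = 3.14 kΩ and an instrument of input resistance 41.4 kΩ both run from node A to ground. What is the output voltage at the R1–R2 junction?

V_out ≈ 0.361 V

The load sits in parallel with R2, giving an effective lower resistance R2' = R2·R_L/(R2+R_L) = 2.919 kΩ.
Voltage divider with the loaded lower leg: V_out = 6.97 × 2.919/(53.5 + 2.919) = 6.97 × 0.05173 = 0.3606 V.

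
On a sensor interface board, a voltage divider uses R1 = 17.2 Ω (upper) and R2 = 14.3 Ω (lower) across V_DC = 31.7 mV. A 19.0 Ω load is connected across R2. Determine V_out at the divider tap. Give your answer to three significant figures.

The load sits in parallel with R2, giving an effective lower resistance R2' = R2·R_L/(R2+R_L) = 8.159 Ω.
Now apply the divider: V_out = 31.7 × 0.3217 = 10.20 mV.

V_out ≈ 10.2 mV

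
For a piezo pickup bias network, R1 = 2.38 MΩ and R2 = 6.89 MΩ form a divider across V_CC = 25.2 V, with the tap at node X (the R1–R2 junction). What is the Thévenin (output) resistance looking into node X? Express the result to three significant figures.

With V_CC suppressed (replaced by a short), R_th = R1 ‖ R2 = (2.380 × 6.89)/(2.380 + 6.89) = 1.769 MΩ.

R_th ≈ 1.77 MΩ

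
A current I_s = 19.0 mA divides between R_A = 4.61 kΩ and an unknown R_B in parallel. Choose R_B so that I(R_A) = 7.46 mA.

R_B ≈ 2.98 kΩ

In a two-way split, I_A/I_s = R_B/(R_A + R_B).
7.46/19.0 = R_B/(R_A + R_B) → R_B = R_A · (0.3926)/(1 − 0.3926) = 4.61 × 0.6464 = 2.980 kΩ.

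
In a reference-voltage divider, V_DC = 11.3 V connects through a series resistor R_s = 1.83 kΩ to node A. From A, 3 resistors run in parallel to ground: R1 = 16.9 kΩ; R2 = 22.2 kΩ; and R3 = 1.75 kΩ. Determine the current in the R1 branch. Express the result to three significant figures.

Equivalent of the parallel group: R_p = 1.480 kΩ.
V_A = 11.3 × 1.480/3.310 = 5.053 V.
Branch current I = V_A/R1 = 5.053/16.9 = 0.2990 mA.
(Check via current divider: I_total = 3.414 mA; share G_k/ΣG = 0.08758 → same result.)

I ≈ 0.299 mA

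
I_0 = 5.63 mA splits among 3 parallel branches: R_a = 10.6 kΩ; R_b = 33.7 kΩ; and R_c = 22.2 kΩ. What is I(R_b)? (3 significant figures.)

Conductances: ΣG = 1/10.6 + 1/33.7 + 1/22.2 = 0.1691 (1/kΩ).
R_b takes the fraction G_k/ΣG = 0.02967/0.1691 = 0.1755, so I = 5.63 × 0.1755 = 0.9882 mA.

I ≈ 0.988 mA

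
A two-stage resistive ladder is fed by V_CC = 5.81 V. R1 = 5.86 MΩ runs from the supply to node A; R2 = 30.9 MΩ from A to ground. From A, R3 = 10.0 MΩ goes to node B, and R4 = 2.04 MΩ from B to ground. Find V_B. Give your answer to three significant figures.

V_B ≈ 0.587 V

The second stage (R3 + R4 = 12.04 MΩ) loads node A in parallel with R2.
Effective lower resistance at A: R2 ‖ 12.04 = 8.664 MΩ.
V_A = 5.81 × 8.664/(5.86 + 8.664) = 3.466 V.
Stage 2 is unloaded, so V_B = V_A · R4/(R3+R4) = 3.466 × 2.04/12.04 = 0.5872 V.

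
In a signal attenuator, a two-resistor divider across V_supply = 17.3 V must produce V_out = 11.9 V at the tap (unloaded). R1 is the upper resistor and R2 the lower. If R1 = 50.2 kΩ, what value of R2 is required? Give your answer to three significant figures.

The divider ratio is R2/(R1+R2) = 11.9/17.3 = 0.6879.
Rearranging, R2 = R1·k/(1−k) = 50.2 × 2.204 = 110.6 kΩ.

R2 ≈ 111 kΩ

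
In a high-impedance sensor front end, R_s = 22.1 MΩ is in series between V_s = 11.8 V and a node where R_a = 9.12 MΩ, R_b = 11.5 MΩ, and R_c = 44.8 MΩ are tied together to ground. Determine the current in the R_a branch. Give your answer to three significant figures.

Parallel bank: R_p = 1/(1/9.12 + 1/11.5 + 1/44.8) = 4.568 MΩ.
Node voltage V_A = V_s · R_p/(R_s + R_p) = 11.8 × 0.1713 = 2.021 V.
Branch current I = V_A/R_a = 2.021/9.12 = 0.2216 µA.
(Check via current divider: I_total = 0.4425 µA; share G_k/ΣG = 0.5008 → same result.)

I ≈ 0.222 µA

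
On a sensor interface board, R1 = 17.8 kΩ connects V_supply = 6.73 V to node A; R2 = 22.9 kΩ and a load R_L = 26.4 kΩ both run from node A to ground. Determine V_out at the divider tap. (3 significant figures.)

The load sits in parallel with R2, giving an effective lower resistance R2' = R2·R_L/(R2+R_L) = 12.26 kΩ.
Voltage divider with the loaded lower leg: V_out = 6.73 × 12.26/(17.8 + 12.26) = 6.73 × 0.4079 = 2.745 V.

V_out ≈ 2.75 V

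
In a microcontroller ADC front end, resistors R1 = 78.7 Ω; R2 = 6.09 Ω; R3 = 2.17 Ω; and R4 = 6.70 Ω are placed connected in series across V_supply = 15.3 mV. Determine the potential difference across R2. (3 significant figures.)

V ≈ 0.995 mV

Total series resistance ΣR = 78.7 + 6.09 + 2.17 + 6.70 = 93.66 Ω.
V = V_supply · R/ΣR = 15.3 × 0.06502 = 0.9948 mV.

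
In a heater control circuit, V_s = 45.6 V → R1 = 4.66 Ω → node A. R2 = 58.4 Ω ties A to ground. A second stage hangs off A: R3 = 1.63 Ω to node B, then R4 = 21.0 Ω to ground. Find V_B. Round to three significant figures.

Node A sees R2 in parallel with the series input of stage 2, R3 + R4 = 22.63 Ω.
R2 ‖ (R3+R4) = 16.31 Ω.
So V_A = 45.6 × 0.7778 = 35.47 V.
V_B = V_A × 0.9280 = 32.91 V.

V_B ≈ 32.9 V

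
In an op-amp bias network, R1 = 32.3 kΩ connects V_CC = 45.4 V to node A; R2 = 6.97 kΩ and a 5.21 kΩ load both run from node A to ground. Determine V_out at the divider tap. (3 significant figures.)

R2 ‖ R_L = (6.97 × 5.21)/(6.97 + 5.21) = 2.981 kΩ.
Voltage divider with the loaded lower leg: V_out = 45.4 × 2.981/(32.3 + 2.981) = 45.4 × 0.08450 = 3.836 V.

V_out ≈ 3.84 V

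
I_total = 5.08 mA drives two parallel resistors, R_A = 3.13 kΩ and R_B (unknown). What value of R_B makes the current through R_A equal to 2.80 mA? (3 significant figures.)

R_B ≈ 3.84 kΩ

In a two-way split, I_A/I_total = R_B/(R_A + R_B).
With f = 0.5512, R_B = R_A · f/(1−f) = 3.13 × 1.228 = 3.844 kΩ.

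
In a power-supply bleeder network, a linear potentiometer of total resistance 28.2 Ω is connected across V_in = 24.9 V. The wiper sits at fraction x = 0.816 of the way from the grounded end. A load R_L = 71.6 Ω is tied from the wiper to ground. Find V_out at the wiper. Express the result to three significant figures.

V_out ≈ 19.2 V

Lower segment x·R_p = 23.01 Ω; upper segment (1−x)·R_p = 5.189 Ω.
(x·R_p) ‖ R_L = 17.41 Ω.
Then V_out = V_in · 17.41/(5.189 + 17.41) = 19.18 V.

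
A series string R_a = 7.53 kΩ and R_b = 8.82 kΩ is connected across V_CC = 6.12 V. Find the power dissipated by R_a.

The common current is I = 6.12/16.35 = 0.3743 mA.
P(R_a) = I²·R_a = (0.3743)² × 7.53 = 1.055 mW.

P ≈ 1.06 mW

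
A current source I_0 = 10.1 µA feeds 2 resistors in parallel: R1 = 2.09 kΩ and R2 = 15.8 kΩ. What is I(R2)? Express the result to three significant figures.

I ≈ 1.18 µA

Two-branch current divider: I_k = I_0 · R_other/(R_1 + R_2).
So I = 10.1 × 2.09/17.89 = 1.180 µA.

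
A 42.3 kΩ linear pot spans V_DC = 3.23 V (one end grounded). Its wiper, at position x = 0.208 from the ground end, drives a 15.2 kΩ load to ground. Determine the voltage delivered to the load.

V_out ≈ 0.461 V

Split the track: R_lower = x·R_p = 8.798 kΩ, R_upper = (1−x)·R_p = 33.50 kΩ.
Lower segment in parallel with the load: 8.798 ‖ 15.2 = 5.573 kΩ.
V_out = 3.23 × 5.573/(33.50 + 5.573) = 0.4607 V.
(Unloaded: V_out = x·V_DC = 0.672 V.)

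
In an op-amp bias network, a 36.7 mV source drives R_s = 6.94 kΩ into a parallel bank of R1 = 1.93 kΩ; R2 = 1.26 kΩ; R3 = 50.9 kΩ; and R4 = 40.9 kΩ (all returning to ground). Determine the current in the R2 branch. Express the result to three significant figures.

I ≈ 2.80 µA

Combine the parallel branches: R_p = (1/1.93 + 1/1.26 + 1/50.9 + 1/40.9)⁻¹ = 0.7375 kΩ.
V_A by voltage divider: V_A = 36.7 × 0.7375/(6.94 + 0.7375) = 3.526 mV.
I(R2) = V_A / R2 = 3.526/1.26 = 2.798 µA.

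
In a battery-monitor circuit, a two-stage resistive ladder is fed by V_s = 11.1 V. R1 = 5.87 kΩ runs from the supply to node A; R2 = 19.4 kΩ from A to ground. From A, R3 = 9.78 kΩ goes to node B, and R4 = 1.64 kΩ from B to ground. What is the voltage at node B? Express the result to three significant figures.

V_B ≈ 0.877 V

Looking into the second stage from A: R3 + R4 = 11.42 kΩ appears in parallel with R2.
R2 ‖ (R3+R4) = 7.188 kΩ.
So V_A = 11.1 × 0.5505 = 6.110 V.
Stage 2 is unloaded, so V_B = V_A · R4/(R3+R4) = 6.110 × 1.64/11.42 = 0.8775 V.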